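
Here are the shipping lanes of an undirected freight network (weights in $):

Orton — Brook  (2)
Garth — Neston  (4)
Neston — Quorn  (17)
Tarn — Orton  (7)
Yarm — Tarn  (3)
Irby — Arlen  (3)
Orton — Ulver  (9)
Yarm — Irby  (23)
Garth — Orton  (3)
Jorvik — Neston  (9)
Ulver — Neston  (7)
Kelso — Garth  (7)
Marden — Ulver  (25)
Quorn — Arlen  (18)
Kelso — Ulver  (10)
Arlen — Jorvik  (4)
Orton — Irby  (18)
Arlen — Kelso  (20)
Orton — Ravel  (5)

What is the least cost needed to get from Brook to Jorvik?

$18

Settle nodes by increasing distance from Brook:
Brook: 0
Orton: 2  (via Brook)
Garth: 5  (via Orton)
Ravel: 7  (via Orton)
Neston: 9  (via Garth)
Tarn: 9  (via Orton)
Ulver: 11  (via Orton)
Yarm: 12  (via Tarn)
Kelso: 12  (via Garth)
Jorvik: 18  (via Neston)
Shortest route: Brook–Orton–Garth–Neston–Jorvik = $18.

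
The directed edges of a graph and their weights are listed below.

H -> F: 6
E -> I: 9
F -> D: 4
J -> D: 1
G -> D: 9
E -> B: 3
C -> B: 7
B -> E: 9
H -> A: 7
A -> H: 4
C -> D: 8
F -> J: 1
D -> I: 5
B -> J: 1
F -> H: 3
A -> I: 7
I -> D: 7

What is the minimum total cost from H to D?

Shortest distances from H:
H: 0
F: 6  (via H)
A: 7  (via H)
J: 7  (via F)
D: 8  (via J)
Shortest route: H → F → J → D = 8.

8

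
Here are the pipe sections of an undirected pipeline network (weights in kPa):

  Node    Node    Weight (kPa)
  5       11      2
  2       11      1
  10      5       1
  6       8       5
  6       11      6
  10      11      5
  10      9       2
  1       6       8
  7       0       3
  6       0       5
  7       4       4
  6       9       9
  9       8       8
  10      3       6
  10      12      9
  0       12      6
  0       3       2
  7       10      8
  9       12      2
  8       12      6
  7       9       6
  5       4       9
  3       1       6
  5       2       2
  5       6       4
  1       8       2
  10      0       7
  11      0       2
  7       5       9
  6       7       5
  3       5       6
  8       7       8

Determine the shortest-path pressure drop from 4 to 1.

14 kPa

Running Dijkstra from 4:
4: 0
7: 4  (via 4)
0: 7  (via 7)
3: 9  (via 0)
5: 9  (via 4)
6: 9  (via 7)
11: 9  (via 0)
2: 10  (via 11)
9: 10  (via 7)
10: 10  (via 5)
8: 12  (via 7)
12: 12  (via 9)
1: 14  (via 8)
Shortest route: 4–7–8–1 = 14 kPa.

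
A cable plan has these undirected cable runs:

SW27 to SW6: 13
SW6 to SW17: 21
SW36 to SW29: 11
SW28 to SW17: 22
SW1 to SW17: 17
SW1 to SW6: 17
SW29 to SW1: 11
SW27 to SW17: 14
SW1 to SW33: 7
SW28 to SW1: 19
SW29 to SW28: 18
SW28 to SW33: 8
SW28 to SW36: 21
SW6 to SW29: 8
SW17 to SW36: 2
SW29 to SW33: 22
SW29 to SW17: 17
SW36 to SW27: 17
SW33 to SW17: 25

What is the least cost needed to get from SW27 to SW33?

37

Enumerating some paths:
SW27–SW17–SW1–SW33: 14+17+7 = 38
SW27–SW6–SW1–SW33: 13+17+7 = 37
The minimum is 37 via SW27–SW6–SW1–SW33.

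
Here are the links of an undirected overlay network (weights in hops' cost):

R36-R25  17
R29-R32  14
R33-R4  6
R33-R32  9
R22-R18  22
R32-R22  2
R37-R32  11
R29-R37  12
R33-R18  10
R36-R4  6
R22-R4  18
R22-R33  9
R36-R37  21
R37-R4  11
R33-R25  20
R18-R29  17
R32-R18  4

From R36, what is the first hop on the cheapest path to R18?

R4

Compare a few routes:
R36 → R4 → R33 → R32 → R18: 6+6+9+4 = 25
R36 → R4 → R22 → R32 → R18: 6+18+2+4 = 30
R36 → R4 → R33 → R18: 6+6+10 = 22
R36 → R4 → R33 → R22 → R32 → R18: 6+6+9+2+4 = 27
The minimum is 22 hops' cost via R36 → R4 → R33 → R18.
So from R36 the first move is to R4.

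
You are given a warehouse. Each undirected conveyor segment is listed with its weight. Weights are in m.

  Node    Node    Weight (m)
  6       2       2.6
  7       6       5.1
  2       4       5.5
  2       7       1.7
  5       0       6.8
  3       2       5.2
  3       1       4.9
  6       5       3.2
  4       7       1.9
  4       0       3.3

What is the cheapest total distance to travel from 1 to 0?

17 m

Running Dijkstra from 1:
1: 0
3: 4.9  (via 1)
2: 10.1  (via 3)
7: 11.8  (via 2)
6: 12.7  (via 2)
4: 13.7  (via 7)
5: 15.9  (via 6)
0: 17  (via 4)
Shortest route: 1 → 3 → 2 → 7 → 4 → 0 = 17 m.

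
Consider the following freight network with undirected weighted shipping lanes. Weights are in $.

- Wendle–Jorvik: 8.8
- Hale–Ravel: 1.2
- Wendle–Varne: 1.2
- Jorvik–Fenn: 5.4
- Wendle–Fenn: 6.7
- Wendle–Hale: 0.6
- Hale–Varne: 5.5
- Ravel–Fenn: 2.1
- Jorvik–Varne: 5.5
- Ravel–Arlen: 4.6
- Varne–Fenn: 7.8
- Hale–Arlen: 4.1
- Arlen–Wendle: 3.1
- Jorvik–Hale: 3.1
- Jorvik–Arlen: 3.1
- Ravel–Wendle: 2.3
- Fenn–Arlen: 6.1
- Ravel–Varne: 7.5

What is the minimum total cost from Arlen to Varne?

Running Dijkstra from Arlen:
Arlen: 0
Wendle: 3.1  (via Arlen)
Jorvik: 3.1  (via Arlen)
Hale: 3.7  (via Wendle)
Varne: 4.3  (via Wendle)
Shortest route: Arlen → Wendle → Varne = $4.3.

$4.3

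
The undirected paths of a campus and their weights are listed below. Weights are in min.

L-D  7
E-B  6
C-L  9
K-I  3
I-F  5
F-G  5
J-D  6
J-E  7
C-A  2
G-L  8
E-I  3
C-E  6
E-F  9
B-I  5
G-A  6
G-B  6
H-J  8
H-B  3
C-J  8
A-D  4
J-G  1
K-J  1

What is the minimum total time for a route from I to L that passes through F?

Best I to F: I → F costing 5
Shortest F→L: F → G → L = 13
Total via F: 5 + 13 = 18 min.

18 min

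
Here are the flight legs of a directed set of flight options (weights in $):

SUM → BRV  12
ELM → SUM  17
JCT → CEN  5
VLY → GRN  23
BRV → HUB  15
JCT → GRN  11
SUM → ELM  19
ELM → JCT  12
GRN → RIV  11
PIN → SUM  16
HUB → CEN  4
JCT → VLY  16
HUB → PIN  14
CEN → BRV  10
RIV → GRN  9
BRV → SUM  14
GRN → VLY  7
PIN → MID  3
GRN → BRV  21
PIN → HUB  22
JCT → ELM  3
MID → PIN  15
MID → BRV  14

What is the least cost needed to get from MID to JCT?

$59

Running Dijkstra from MID:
MID: 0
BRV: 14  (via MID)
PIN: 15  (via MID)
SUM: 28  (via BRV)
HUB: 29  (via BRV)
CEN: 33  (via HUB)
ELM: 47  (via SUM)
JCT: 59  (via ELM)
Shortest route: MID–BRV–SUM–ELM–JCT = $59.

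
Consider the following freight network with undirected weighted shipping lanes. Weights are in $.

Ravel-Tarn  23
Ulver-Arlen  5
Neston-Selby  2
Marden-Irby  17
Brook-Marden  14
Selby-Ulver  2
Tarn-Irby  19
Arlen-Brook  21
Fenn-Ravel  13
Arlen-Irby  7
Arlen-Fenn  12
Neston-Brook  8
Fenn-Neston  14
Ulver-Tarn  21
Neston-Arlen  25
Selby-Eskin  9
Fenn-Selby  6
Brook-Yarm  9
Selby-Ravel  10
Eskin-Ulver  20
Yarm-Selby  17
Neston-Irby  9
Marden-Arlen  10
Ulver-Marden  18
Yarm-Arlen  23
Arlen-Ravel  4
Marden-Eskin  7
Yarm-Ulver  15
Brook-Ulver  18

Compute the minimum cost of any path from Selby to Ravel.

Settle nodes by increasing distance from Selby:
Selby: 0
Neston: 2  (via Selby)
Ulver: 2  (via Selby)
Fenn: 6  (via Selby)
Arlen: 7  (via Ulver)
Eskin: 9  (via Selby)
Brook: 10  (via Neston)
Ravel: 10  (via Selby)
Shortest route: Selby–Ravel = $10.

$10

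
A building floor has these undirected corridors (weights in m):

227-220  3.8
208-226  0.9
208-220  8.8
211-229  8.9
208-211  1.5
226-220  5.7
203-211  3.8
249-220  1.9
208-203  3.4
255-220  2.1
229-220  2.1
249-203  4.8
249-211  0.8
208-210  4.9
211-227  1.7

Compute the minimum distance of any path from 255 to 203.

Running Dijkstra from 255:
255: 0
220: 2.1  (via 255)
249: 4  (via 220)
229: 4.2  (via 220)
211: 4.8  (via 249)
227: 5.9  (via 220)
208: 6.3  (via 211)
226: 7.2  (via 208)
203: 8.6  (via 211)
Shortest route: 255 → 220 → 249 → 211 → 203 = 8.6 m.

8.6 m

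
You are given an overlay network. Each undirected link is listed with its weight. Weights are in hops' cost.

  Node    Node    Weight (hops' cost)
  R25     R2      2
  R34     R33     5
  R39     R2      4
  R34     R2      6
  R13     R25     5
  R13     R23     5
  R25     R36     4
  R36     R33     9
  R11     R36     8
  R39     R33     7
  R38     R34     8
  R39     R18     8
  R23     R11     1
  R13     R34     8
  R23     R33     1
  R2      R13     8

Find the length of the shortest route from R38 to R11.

15 hops' cost

Settle nodes by increasing distance from R38:
R38: 0
R34: 8  (via R38)
R33: 13  (via R34)
R2: 14  (via R34)
R23: 14  (via R33)
R11: 15  (via R23)
Shortest route: R38–R34–R33–R23–R11 = 15 hops' cost.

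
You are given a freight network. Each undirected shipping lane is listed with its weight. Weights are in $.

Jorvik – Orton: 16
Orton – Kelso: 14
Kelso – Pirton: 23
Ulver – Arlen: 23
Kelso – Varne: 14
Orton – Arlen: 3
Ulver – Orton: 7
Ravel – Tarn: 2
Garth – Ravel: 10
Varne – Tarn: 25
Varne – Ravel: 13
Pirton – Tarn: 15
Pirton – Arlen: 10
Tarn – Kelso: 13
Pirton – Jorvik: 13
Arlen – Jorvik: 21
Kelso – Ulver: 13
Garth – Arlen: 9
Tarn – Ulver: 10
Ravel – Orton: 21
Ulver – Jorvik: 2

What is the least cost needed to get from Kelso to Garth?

Enumerating some paths:
Kelso–Orton–Arlen–Garth: 14+3+9 = 26
Kelso–Tarn–Ravel–Garth: 13+2+10 = 25
The minimum is $25 via Kelso–Tarn–Ravel–Garth.

$25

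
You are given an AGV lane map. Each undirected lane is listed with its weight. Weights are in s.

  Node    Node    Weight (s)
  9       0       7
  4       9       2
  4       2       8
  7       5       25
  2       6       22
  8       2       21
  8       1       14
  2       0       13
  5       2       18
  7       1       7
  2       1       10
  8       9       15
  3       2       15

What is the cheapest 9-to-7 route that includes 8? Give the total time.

36 s

Best 9 to 8: 9 → 8 costing 15
Shortest 8→7: 8 → 1 → 7 = 21
Total via 8: 15 + 21 = 36 s.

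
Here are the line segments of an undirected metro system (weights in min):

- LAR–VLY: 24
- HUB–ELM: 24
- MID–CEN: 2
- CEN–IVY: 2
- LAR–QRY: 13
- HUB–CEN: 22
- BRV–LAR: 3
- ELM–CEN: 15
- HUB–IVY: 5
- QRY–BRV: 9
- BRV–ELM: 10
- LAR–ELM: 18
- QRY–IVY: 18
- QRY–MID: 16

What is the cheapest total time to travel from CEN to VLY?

52 min

Settle nodes by increasing distance from CEN:
CEN: 0
MID: 2  (via CEN)
IVY: 2  (via CEN)
HUB: 7  (via IVY)
ELM: 15  (via CEN)
QRY: 18  (via MID)
BRV: 25  (via ELM)
LAR: 28  (via BRV)
VLY: 52  (via LAR)
Shortest route: CEN–ELM–BRV–LAR–VLY = 52 min.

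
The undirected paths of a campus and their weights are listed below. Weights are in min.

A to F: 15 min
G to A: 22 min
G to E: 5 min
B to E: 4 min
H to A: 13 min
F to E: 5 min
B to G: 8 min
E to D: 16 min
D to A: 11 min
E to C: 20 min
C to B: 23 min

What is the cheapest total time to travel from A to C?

Running Dijkstra from A:
A: 0
D: 11  (via A)
H: 13  (via A)
F: 15  (via A)
E: 20  (via F)
G: 22  (via A)
B: 24  (via E)
C: 40  (via E)
Shortest route: A–F–E–C = 40 min.

40 min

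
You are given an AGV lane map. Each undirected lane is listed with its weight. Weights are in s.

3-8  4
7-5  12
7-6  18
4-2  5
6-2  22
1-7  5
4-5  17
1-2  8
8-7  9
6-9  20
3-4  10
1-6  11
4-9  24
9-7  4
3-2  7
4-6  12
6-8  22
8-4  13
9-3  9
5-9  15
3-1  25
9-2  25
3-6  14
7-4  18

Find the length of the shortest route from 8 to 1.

Shortest distances from 8:
8: 0
3: 4  (via 8)
7: 9  (via 8)
2: 11  (via 3)
4: 13  (via 8)
9: 13  (via 3)
1: 14  (via 7)
Shortest route: 8 → 7 → 1 = 14 s.

14 s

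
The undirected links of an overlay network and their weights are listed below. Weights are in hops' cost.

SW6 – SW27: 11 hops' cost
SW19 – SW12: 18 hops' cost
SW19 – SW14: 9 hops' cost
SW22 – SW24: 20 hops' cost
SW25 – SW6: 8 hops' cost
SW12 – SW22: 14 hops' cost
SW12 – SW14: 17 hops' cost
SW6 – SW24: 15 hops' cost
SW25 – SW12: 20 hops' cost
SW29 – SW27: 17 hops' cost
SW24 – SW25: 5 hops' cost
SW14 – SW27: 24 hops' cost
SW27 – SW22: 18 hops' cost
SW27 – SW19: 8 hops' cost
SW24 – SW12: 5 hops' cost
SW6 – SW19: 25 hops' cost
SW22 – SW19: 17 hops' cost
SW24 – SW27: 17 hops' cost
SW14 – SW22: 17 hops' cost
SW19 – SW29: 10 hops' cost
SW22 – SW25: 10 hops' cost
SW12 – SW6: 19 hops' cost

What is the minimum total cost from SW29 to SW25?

36 hops' cost

Running Dijkstra from SW29:
SW29: 0
SW19: 10  (via SW29)
SW27: 17  (via SW29)
SW14: 19  (via SW19)
SW22: 27  (via SW19)
SW12: 28  (via SW19)
SW6: 28  (via SW27)
SW24: 33  (via SW12)
SW25: 36  (via SW6)
Shortest route: SW29–SW27–SW6–SW25 = 36 hops' cost.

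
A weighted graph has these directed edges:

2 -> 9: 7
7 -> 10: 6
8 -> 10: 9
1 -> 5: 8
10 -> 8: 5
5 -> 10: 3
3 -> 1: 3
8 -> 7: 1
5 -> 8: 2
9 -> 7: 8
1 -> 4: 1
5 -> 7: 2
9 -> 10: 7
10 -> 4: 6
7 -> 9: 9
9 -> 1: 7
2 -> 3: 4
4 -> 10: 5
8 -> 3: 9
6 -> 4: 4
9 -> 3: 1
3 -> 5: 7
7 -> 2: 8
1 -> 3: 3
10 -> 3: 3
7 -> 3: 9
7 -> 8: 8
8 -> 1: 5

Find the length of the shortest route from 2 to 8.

Compare a few routes:
2 - 3 - 5 - 8: 4+7+2 = 13
2 - 9 - 3 - 5 - 8: 7+1+7+2 = 17
The minimum is 13 via 2 - 3 - 5 - 8.

13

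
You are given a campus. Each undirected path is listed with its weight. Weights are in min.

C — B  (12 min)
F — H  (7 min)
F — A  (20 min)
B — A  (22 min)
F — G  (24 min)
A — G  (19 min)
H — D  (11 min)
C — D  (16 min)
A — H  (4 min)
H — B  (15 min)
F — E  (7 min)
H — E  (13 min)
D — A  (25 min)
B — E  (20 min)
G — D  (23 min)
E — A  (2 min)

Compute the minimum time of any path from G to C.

Enumerating some paths:
G–A–H–B–C: 19+4+15+12 = 50
G–D–C: 23+16 = 39
G–A–B–C: 19+22+12 = 53
G–A–H–D–C: 19+4+11+16 = 50
The minimum is 39 min via G–D–C.

39 min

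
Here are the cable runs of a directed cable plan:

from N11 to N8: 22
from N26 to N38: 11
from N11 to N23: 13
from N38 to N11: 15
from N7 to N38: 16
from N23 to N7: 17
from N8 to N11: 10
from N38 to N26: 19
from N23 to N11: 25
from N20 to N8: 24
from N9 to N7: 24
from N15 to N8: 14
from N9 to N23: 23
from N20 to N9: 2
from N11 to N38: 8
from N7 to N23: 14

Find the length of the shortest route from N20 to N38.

42

Candidate routes:
N20 → N9 → N23 → N11 → N38: 2+23+25+8 = 58
N20 → N9 → N7 → N38: 2+24+16 = 42
N20 → N9 → N23 → N7 → N38: 2+23+17+16 = 58
N20 → N9 → N7 → N23 → N11 → N38: 2+24+14+25+8 = 73
The minimum is 42 via N20 → N9 → N7 → N38.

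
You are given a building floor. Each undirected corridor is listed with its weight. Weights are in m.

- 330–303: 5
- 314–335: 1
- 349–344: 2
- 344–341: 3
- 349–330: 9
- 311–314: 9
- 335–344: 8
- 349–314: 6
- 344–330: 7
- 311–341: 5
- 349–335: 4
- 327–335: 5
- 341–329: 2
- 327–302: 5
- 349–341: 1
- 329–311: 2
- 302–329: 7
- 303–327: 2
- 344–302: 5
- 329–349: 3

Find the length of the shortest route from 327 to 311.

Settle nodes by increasing distance from 327:
327: 0
303: 2  (via 327)
335: 5  (via 327)
302: 5  (via 327)
314: 6  (via 335)
330: 7  (via 303)
349: 9  (via 335)
341: 10  (via 349)
344: 10  (via 302)
329: 12  (via 302)
311: 14  (via 329)
Shortest route: 327–302–329–311 = 14 m.

14 m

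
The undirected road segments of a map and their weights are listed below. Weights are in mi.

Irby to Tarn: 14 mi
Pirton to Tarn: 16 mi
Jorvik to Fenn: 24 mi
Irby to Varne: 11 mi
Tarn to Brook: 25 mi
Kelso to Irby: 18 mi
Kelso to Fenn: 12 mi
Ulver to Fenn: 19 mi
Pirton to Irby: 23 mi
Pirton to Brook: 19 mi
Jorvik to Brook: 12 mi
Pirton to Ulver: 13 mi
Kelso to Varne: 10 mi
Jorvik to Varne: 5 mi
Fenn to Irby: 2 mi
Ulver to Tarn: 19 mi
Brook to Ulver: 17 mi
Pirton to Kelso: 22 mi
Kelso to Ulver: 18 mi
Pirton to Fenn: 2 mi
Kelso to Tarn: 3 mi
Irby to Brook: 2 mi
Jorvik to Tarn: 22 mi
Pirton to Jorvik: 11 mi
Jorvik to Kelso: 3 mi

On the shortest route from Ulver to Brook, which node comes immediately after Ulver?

Enumerating some paths:
Ulver → Pirton → Brook: 13+19 = 32
Ulver → Fenn → Irby → Brook: 19+2+2 = 23
Ulver → Pirton → Fenn → Irby → Brook: 13+2+2+2 = 19
Ulver → Brook: 17 = 17
The minimum is 17 mi via Ulver → Brook.
So from Ulver the first move is to Brook.

Brook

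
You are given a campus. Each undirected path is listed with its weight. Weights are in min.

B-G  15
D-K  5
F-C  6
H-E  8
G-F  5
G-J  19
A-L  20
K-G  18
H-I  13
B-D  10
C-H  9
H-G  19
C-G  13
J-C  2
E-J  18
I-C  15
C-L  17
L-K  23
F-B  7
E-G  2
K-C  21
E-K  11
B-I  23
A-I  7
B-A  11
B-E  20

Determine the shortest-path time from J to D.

25 min

Shortest distances from J:
J: 0
C: 2  (via J)
F: 8  (via C)
H: 11  (via C)
G: 13  (via F)
B: 15  (via F)
E: 15  (via G)
I: 17  (via C)
L: 19  (via C)
K: 23  (via C)
A: 24  (via I)
D: 25  (via B)
Shortest route: J–C–F–B–D = 25 min.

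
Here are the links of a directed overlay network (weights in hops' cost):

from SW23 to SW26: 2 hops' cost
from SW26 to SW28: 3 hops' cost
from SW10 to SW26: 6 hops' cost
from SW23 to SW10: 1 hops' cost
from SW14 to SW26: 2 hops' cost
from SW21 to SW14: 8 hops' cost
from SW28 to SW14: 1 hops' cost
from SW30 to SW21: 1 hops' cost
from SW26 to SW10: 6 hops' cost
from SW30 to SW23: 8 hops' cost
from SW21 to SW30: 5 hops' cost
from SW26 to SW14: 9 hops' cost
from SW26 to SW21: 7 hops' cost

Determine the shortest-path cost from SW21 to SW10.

14 hops' cost

Running Dijkstra from SW21:
SW21: 0
SW30: 5  (via SW21)
SW14: 8  (via SW21)
SW26: 10  (via SW14)
SW23: 13  (via SW30)
SW28: 13  (via SW26)
SW10: 14  (via SW23)
Shortest route: SW21 → SW30 → SW23 → SW10 = 14 hops' cost.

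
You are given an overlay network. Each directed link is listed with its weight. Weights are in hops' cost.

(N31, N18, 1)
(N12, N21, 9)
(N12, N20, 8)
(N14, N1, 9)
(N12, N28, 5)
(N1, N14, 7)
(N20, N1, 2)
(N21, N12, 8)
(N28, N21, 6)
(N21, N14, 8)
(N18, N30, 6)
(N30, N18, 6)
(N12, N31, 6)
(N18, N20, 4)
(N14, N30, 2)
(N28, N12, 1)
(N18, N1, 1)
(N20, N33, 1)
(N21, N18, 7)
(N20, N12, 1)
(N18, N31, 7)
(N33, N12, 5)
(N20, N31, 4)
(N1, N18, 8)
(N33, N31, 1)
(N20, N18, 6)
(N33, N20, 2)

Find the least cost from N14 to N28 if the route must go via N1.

Best N14 to N1: N14–N1 costing 9
Shortest N1→N28: N1–N18–N20–N12–N28 = 18
Total via N1: 9 + 18 = 27 hops' cost.

27 hops' cost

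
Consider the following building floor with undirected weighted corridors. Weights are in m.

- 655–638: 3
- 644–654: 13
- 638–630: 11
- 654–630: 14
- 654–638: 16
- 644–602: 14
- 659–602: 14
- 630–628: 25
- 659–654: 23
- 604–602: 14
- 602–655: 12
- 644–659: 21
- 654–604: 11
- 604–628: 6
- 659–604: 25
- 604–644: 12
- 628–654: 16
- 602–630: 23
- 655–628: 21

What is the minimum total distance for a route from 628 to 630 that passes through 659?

68 m

Best 628 to 659: 628–604–659 costing 31
Shortest 659→630: 659–602–630 = 37
Total via 659: 31 + 37 = 68 m.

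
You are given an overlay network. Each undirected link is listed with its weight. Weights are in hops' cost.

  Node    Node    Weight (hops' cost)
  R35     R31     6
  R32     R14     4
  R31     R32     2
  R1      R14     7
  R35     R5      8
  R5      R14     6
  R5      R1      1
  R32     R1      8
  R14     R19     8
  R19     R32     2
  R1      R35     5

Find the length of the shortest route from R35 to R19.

Candidate routes:
R35 → R1 → R5 → R14 → R32 → R19: 5+1+6+4+2 = 18
R35 → R31 → R32 → R19: 6+2+2 = 10
R35 → R1 → R32 → R19: 5+8+2 = 15
R35 → R1 → R14 → R32 → R19: 5+7+4+2 = 18
The minimum is 10 hops' cost via R35 → R31 → R32 → R19.

10 hops' cost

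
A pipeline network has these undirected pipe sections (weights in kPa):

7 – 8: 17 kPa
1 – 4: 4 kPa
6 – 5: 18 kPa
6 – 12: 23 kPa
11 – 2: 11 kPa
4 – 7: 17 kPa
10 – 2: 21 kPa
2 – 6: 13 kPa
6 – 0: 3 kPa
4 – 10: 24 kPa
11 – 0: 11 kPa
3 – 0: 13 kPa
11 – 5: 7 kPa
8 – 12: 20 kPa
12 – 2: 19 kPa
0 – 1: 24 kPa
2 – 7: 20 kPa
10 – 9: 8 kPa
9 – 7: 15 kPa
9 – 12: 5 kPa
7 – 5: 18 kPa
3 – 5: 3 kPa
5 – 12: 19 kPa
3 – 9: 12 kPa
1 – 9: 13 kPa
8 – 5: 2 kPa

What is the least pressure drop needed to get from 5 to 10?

23 kPa

Compare a few routes:
5 → 11 → 2 → 10: 7+11+21 = 39
5 → 8 → 12 → 9 → 10: 2+20+5+8 = 35
5 → 12 → 9 → 10: 19+5+8 = 32
5 → 3 → 9 → 10: 3+12+8 = 23
Cheapest is 5 → 3 → 9 → 10 at 23 kPa.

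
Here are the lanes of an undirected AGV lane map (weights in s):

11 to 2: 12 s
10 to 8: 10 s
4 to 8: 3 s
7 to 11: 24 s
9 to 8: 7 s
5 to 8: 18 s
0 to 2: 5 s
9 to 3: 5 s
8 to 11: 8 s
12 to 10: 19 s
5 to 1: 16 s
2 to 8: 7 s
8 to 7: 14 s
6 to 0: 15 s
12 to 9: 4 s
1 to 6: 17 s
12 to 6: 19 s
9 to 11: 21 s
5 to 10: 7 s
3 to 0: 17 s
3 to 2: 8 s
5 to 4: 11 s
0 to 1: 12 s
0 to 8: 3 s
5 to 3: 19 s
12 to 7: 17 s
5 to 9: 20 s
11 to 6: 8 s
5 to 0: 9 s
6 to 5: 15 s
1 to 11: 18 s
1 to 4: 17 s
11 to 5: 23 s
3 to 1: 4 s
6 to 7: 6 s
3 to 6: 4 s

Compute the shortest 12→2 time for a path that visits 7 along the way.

35 s

Best 12 to 7: 12 → 7 costing 17
Shortest 7→2: 7 → 6 → 3 → 2 = 18
Total via 7: 17 + 18 = 35 s.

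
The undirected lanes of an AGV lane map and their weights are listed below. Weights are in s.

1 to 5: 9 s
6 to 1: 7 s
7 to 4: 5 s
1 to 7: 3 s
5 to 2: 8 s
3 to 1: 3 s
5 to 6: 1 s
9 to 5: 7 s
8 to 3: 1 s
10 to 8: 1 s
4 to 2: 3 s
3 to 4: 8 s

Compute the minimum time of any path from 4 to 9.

Enumerating some paths:
4 - 2 - 5 - 9: 3+8+7 = 18
4 - 7 - 1 - 6 - 5 - 9: 5+3+7+1+7 = 23
4 - 7 - 1 - 5 - 9: 5+3+9+7 = 24
The minimum is 18 s via 4 - 2 - 5 - 9.

18 s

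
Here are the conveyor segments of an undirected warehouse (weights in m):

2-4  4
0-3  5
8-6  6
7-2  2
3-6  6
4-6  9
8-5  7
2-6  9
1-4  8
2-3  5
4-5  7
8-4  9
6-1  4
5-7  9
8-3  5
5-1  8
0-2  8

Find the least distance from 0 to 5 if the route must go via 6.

Best 0 to 6: 0–3–6 costing 11
Shortest 6→5: 6–1–5 = 12
Total via 6: 11 + 12 = 23 m.

23 m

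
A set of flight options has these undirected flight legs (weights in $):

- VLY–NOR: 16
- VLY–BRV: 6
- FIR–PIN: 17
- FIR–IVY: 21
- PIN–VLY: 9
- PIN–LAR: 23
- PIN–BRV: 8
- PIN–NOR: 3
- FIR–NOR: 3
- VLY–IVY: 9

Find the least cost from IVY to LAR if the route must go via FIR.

Shortest IVY→FIR: IVY–FIR = 21
Best FIR to LAR: FIR–NOR–PIN–LAR costing 29
Total via FIR: 21 + 29 = $50.

$50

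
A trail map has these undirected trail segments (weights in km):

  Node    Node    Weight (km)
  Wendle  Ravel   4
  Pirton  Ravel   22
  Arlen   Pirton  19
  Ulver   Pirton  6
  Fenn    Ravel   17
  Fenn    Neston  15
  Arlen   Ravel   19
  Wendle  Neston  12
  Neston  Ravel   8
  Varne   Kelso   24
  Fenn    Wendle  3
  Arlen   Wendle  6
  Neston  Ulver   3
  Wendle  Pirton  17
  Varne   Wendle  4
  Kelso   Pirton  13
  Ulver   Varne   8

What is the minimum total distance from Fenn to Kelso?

Settle nodes by increasing distance from Fenn:
Fenn: 0
Wendle: 3  (via Fenn)
Varne: 7  (via Wendle)
Ravel: 7  (via Wendle)
Arlen: 9  (via Wendle)
Ulver: 15  (via Varne)
Neston: 15  (via Fenn)
Pirton: 20  (via Wendle)
Kelso: 31  (via Varne)
Shortest route: Fenn–Wendle–Varne–Kelso = 31 km.

31 km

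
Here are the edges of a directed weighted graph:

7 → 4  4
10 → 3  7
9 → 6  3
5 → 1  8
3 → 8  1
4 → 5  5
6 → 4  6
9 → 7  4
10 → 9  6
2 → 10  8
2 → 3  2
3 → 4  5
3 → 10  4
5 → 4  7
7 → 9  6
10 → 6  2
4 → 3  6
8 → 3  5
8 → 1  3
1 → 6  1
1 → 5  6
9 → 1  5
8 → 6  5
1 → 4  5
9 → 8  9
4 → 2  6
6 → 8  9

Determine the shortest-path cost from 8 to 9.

15

Settle nodes by increasing distance from 8:
8: 0
1: 3  (via 8)
6: 4  (via 1)
3: 5  (via 8)
4: 8  (via 1)
5: 9  (via 1)
10: 9  (via 3)
2: 14  (via 4)
9: 15  (via 10)
Shortest route: 8 → 3 → 10 → 9 = 15.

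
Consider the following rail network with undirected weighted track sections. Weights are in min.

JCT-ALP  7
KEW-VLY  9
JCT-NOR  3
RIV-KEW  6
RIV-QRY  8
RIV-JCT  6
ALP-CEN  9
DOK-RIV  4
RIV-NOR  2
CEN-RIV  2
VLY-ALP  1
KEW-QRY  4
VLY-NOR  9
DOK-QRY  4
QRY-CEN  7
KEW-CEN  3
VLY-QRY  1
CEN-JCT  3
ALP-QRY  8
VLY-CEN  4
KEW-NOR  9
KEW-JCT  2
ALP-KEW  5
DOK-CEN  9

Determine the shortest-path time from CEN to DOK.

Shortest distances from CEN:
CEN: 0
RIV: 2  (via CEN)
KEW: 3  (via CEN)
JCT: 3  (via CEN)
VLY: 4  (via CEN)
NOR: 4  (via RIV)
QRY: 5  (via VLY)
ALP: 5  (via VLY)
DOK: 6  (via RIV)
Shortest route: CEN → RIV → DOK = 6 min.

6 min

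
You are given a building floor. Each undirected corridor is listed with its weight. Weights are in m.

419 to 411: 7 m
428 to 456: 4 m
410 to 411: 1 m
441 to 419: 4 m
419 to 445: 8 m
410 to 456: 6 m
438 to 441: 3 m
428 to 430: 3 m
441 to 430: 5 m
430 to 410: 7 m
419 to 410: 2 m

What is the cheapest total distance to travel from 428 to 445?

20 m

Candidate routes:
428 - 456 - 410 - 411 - 419 - 445: 4+6+1+7+8 = 26
428 - 430 - 441 - 419 - 445: 3+5+4+8 = 20
Cheapest is 428 - 430 - 441 - 419 - 445 at 20 m.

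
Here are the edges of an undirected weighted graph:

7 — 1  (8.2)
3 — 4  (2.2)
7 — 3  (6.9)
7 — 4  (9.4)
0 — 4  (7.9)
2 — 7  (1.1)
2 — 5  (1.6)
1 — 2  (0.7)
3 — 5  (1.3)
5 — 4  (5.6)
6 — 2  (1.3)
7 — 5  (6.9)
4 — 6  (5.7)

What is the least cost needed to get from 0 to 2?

Candidate routes:
0 → 4 → 3 → 7 → 2: 7.9+2.2+6.9+1.1 = 18.1
0 → 4 → 5 → 2: 7.9+5.6+1.6 = 15.1
0 → 4 → 6 → 2: 7.9+5.7+1.3 = 14.9
0 → 4 → 3 → 5 → 2: 7.9+2.2+1.3+1.6 = 13
Cheapest is 0 → 4 → 3 → 5 → 2 at 13.

13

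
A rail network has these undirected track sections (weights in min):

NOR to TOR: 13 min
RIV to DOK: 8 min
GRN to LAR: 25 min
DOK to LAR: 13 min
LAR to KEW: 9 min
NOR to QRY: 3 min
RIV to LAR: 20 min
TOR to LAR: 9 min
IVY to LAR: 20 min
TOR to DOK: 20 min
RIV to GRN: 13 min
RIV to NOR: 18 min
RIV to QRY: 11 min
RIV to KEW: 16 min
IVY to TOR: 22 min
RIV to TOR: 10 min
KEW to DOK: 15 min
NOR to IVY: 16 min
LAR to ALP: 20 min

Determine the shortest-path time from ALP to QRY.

Compare a few routes:
ALP → LAR → TOR → RIV → QRY: 20+9+10+11 = 50
ALP → LAR → RIV → QRY: 20+20+11 = 51
ALP → LAR → TOR → NOR → QRY: 20+9+13+3 = 45
Cheapest is ALP → LAR → TOR → NOR → QRY at 45 min.

45 min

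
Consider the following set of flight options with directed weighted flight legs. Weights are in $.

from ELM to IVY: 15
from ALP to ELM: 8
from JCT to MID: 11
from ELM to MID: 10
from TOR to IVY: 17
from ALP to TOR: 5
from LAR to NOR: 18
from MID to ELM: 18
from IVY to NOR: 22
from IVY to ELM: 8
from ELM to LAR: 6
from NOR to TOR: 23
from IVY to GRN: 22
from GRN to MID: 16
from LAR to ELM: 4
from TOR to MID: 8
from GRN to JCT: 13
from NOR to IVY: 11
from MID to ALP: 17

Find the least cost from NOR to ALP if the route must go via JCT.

Shortest NOR→JCT: NOR → IVY → GRN → JCT = 46
Best JCT to ALP: JCT → MID → ALP costing 28
Total via JCT: 46 + 28 = $74.

$74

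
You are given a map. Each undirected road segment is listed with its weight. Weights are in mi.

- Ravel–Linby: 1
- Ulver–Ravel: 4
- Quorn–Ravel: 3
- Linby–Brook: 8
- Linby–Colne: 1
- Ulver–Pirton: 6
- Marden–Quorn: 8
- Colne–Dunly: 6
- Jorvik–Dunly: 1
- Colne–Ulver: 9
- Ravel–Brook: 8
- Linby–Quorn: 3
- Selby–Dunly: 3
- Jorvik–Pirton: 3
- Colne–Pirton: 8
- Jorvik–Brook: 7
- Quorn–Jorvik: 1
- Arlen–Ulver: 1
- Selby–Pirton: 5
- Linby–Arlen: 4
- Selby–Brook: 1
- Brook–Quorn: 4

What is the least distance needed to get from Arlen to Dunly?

9 mi

Shortest distances from Arlen:
Arlen: 0
Ulver: 1  (via Arlen)
Linby: 4  (via Arlen)
Ravel: 5  (via Ulver)
Colne: 5  (via Linby)
Quorn: 7  (via Linby)
Pirton: 7  (via Ulver)
Jorvik: 8  (via Quorn)
Dunly: 9  (via Jorvik)
Shortest route: Arlen–Linby–Quorn–Jorvik–Dunly = 9 mi.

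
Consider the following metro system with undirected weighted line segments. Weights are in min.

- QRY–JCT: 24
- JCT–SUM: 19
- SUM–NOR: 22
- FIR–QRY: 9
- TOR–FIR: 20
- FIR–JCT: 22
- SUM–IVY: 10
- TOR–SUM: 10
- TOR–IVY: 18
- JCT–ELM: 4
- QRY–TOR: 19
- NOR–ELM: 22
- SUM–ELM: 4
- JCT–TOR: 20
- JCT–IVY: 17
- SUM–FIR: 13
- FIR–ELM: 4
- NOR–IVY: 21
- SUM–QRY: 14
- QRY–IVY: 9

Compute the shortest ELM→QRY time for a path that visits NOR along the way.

Shortest ELM→NOR: ELM–NOR = 22
Shortest NOR→QRY: NOR–IVY–QRY = 30
Total via NOR: 22 + 30 = 52 min.

52 min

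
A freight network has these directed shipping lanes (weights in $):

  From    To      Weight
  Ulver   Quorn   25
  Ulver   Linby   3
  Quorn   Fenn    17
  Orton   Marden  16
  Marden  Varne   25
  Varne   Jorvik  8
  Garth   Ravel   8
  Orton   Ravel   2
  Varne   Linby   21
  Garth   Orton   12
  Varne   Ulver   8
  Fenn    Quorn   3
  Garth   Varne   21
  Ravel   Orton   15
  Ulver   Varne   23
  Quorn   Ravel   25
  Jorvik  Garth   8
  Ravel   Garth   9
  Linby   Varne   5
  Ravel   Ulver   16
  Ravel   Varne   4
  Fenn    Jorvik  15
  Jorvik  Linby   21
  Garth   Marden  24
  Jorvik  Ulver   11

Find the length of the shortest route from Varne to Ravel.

$24

Enumerating some paths:
Varne–Jorvik–Garth–Orton–Ravel: 8+8+12+2 = 30
Varne–Jorvik–Garth–Ravel: 8+8+8 = 24
The minimum is $24 via Varne–Jorvik–Garth–Ravel.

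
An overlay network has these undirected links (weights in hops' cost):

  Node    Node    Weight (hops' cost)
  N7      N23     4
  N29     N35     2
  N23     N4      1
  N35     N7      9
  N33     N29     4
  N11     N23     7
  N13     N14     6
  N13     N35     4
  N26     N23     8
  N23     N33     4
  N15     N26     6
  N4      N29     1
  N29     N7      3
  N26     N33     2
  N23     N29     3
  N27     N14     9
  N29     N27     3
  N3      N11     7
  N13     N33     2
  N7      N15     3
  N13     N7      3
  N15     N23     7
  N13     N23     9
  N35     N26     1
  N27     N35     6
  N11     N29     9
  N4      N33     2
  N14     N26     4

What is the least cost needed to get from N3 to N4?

15 hops' cost

Running Dijkstra from N3:
N3: 0
N11: 7  (via N3)
N23: 14  (via N11)
N4: 15  (via N23)
Shortest route: N3–N11–N23–N4 = 15 hops' cost.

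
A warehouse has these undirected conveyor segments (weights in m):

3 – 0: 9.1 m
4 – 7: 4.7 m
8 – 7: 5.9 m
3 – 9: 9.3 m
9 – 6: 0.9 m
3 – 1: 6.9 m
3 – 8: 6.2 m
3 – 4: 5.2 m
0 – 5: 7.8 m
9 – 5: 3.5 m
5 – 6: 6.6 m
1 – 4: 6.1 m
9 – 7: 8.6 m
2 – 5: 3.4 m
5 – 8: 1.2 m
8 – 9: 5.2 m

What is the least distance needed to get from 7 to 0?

Running Dijkstra from 7:
7: 0
4: 4.7  (via 7)
8: 5.9  (via 7)
5: 7.1  (via 8)
9: 8.6  (via 7)
6: 9.5  (via 9)
3: 9.9  (via 4)
2: 10.5  (via 5)
1: 10.8  (via 4)
0: 14.9  (via 5)
Shortest route: 7 → 8 → 5 → 0 = 14.9 m.

14.9 m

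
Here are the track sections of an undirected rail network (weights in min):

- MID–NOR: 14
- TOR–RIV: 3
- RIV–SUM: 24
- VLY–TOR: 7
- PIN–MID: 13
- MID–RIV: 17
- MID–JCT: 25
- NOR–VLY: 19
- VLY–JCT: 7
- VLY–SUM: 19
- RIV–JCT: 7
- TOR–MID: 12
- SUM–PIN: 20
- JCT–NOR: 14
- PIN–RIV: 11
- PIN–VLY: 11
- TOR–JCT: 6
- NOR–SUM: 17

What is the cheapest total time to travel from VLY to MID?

19 min

Enumerating some paths:
VLY - JCT - TOR - MID: 7+6+12 = 25
VLY - TOR - RIV - MID: 7+3+17 = 27
VLY - PIN - MID: 11+13 = 24
VLY - TOR - MID: 7+12 = 19
Cheapest is VLY - TOR - MID at 19 min.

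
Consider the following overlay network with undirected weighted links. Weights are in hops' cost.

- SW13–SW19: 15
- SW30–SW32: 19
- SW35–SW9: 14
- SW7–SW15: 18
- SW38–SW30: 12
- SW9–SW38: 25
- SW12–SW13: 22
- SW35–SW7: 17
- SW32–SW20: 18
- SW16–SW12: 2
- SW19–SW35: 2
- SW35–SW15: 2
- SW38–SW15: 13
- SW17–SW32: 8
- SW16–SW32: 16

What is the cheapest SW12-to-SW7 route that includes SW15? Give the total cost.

59 hops' cost

Best SW12 to SW15: SW12 → SW13 → SW19 → SW35 → SW15 costing 41
Best SW15 to SW7: SW15 → SW7 costing 18
Total via SW15: 41 + 18 = 59 hops' cost.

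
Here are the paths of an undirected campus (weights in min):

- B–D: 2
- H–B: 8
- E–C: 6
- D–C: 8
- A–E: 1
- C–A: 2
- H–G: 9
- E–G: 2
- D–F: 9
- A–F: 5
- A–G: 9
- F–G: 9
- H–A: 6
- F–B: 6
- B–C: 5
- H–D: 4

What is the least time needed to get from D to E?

Candidate routes:
D–B–C–A–E: 2+5+2+1 = 10
D–H–A–E: 4+6+1 = 11
The minimum is 10 min via D–B–C–A–E.

10 min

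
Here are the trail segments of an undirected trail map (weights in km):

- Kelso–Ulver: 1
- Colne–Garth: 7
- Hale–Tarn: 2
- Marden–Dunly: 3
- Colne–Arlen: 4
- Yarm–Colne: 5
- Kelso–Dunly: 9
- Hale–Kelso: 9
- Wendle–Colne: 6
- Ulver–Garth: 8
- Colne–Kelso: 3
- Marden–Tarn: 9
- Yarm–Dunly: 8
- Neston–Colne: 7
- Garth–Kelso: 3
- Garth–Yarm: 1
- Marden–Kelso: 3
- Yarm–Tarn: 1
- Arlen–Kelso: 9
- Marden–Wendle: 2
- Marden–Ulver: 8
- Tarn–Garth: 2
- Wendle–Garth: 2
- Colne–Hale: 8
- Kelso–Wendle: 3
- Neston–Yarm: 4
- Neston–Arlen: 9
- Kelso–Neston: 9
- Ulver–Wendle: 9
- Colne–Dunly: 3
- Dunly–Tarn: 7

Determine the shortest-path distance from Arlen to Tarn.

10 km

Enumerating some paths:
Arlen → Colne → Yarm → Garth → Tarn: 4+5+1+2 = 12
Arlen → Colne → Yarm → Tarn: 4+5+1 = 10
The minimum is 10 km via Arlen → Colne → Yarm → Tarn.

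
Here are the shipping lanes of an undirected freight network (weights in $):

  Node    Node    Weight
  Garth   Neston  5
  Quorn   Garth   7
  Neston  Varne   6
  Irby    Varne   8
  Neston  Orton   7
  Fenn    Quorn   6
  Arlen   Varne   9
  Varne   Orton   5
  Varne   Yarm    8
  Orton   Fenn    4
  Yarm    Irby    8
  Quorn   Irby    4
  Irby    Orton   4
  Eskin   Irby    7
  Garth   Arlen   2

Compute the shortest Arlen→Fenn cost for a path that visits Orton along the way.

Shortest Arlen→Orton: Arlen–Garth–Neston–Orton = 14
Shortest Orton→Fenn: Orton–Fenn = 4
Total via Orton: 14 + 4 = $18.

$18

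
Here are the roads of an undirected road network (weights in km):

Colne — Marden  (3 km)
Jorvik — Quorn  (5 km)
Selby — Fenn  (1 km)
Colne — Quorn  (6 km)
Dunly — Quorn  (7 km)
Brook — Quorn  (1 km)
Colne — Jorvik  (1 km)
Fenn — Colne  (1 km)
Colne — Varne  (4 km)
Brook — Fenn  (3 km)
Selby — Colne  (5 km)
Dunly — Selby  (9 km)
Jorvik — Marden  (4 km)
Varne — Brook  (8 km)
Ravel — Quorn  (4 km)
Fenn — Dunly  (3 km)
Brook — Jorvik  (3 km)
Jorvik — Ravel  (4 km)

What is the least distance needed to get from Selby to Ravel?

7 km

Running Dijkstra from Selby:
Selby: 0
Fenn: 1  (via Selby)
Colne: 2  (via Fenn)
Jorvik: 3  (via Colne)
Brook: 4  (via Fenn)
Dunly: 4  (via Fenn)
Quorn: 5  (via Brook)
Marden: 5  (via Colne)
Varne: 6  (via Colne)
Ravel: 7  (via Jorvik)
Shortest route: Selby → Fenn → Colne → Jorvik → Ravel = 7 km.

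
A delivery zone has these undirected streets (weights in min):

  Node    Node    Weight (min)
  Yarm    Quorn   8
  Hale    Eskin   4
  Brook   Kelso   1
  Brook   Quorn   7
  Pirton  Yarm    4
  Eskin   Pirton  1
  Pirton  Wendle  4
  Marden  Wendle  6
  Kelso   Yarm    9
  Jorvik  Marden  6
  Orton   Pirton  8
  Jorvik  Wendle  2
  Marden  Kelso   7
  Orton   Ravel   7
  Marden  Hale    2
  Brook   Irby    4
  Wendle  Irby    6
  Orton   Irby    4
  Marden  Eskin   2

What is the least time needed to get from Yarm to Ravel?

19 min

Running Dijkstra from Yarm:
Yarm: 0
Pirton: 4  (via Yarm)
Eskin: 5  (via Pirton)
Marden: 7  (via Eskin)
Wendle: 8  (via Pirton)
Quorn: 8  (via Yarm)
Hale: 9  (via Eskin)
Kelso: 9  (via Yarm)
Brook: 10  (via Kelso)
Jorvik: 10  (via Wendle)
Orton: 12  (via Pirton)
Irby: 14  (via Wendle)
Ravel: 19  (via Orton)
Shortest route: Yarm → Pirton → Orton → Ravel = 19 min.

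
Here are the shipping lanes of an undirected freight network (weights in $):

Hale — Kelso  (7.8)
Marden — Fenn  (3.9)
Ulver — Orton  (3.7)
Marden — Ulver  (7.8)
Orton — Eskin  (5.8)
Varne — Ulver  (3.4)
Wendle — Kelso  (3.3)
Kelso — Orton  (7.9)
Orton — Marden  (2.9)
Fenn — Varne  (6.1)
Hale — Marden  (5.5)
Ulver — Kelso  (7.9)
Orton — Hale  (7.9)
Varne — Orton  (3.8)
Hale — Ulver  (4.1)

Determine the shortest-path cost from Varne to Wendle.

Running Dijkstra from Varne:
Varne: 0
Ulver: 3.4  (via Varne)
Orton: 3.8  (via Varne)
Fenn: 6.1  (via Varne)
Marden: 6.7  (via Orton)
Hale: 7.5  (via Ulver)
Eskin: 9.6  (via Orton)
Kelso: 11.3  (via Ulver)
Wendle: 14.6  (via Kelso)
Shortest route: Varne–Ulver–Kelso–Wendle = $14.6.

$14.6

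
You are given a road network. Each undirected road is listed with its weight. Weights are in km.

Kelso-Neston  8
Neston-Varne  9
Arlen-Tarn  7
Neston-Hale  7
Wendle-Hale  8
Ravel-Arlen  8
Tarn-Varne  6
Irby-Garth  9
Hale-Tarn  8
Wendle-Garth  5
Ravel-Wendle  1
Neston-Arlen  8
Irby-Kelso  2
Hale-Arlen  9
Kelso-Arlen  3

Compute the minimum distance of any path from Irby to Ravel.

13 km

Running Dijkstra from Irby:
Irby: 0
Kelso: 2  (via Irby)
Arlen: 5  (via Kelso)
Garth: 9  (via Irby)
Neston: 10  (via Kelso)
Tarn: 12  (via Arlen)
Ravel: 13  (via Arlen)
Shortest route: Irby → Kelso → Arlen → Ravel = 13 km.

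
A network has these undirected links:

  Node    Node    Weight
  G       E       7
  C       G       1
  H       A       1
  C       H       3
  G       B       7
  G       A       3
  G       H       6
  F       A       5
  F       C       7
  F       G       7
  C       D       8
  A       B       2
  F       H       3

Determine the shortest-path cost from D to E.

16

Running Dijkstra from D:
D: 0
C: 8  (via D)
G: 9  (via C)
H: 11  (via C)
A: 12  (via G)
B: 14  (via A)
F: 14  (via H)
E: 16  (via G)
Shortest route: D–C–G–E = 16.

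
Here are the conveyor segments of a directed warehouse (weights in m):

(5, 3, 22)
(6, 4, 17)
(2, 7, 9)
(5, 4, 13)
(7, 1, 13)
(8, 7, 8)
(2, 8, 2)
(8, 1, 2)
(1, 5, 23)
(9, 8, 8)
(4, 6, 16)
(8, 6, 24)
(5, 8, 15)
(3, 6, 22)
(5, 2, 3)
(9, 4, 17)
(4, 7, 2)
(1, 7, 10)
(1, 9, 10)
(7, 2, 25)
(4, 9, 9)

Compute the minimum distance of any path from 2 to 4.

Candidate routes:
2 → 8 → 6 → 4: 2+24+17 = 43
2 → 8 → 1 → 5 → 4: 2+2+23+13 = 40
2 → 8 → 1 → 9 → 4: 2+2+10+17 = 31
Cheapest is 2 → 8 → 1 → 9 → 4 at 31 m.

31 m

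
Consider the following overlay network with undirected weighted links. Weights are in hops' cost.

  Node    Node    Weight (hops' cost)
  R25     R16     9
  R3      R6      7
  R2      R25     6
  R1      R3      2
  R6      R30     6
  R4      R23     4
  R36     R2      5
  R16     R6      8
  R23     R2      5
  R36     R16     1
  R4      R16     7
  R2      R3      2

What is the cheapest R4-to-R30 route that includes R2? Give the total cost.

24 hops' cost

Shortest R4→R2: R4 → R23 → R2 = 9
Best R2 to R30: R2 → R3 → R6 → R30 costing 15
Total via R2: 9 + 15 = 24 hops' cost.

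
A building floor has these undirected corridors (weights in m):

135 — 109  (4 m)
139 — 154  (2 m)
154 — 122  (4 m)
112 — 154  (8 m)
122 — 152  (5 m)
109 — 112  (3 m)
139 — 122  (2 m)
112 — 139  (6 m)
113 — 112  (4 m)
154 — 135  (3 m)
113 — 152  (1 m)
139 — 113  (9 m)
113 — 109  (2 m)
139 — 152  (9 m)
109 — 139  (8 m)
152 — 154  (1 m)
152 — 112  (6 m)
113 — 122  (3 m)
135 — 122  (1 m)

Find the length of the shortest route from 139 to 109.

6 m

Enumerating some paths:
139 → 122 → 135 → 109: 2+1+4 = 7
139 → 109: 8 = 8
139 → 154 → 152 → 113 → 109: 2+1+1+2 = 6
139 → 122 → 113 → 109: 2+3+2 = 7
The minimum is 6 m via 139 → 154 → 152 → 113 → 109.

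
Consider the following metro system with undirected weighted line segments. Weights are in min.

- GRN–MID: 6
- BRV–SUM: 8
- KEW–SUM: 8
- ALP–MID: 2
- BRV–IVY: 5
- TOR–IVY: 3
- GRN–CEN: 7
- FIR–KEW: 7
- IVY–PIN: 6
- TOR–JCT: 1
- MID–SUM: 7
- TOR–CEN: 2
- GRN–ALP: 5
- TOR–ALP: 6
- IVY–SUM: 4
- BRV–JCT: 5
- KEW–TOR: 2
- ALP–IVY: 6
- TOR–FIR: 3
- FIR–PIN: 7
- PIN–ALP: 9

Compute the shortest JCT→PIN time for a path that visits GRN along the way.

Best JCT to GRN: JCT → TOR → CEN → GRN costing 10
Best GRN to PIN: GRN → ALP → PIN costing 14
Total via GRN: 10 + 14 = 24 min.

24 min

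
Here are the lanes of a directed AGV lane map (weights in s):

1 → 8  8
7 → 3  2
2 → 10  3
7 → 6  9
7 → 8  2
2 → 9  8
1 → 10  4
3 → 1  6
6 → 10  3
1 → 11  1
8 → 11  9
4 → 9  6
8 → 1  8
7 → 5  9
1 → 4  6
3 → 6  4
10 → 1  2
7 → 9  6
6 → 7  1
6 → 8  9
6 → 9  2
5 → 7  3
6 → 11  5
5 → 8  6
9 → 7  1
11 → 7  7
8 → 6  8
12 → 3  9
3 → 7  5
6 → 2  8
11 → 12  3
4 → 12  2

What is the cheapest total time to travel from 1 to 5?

17 s

Settle nodes by increasing distance from 1:
1: 0
11: 1  (via 1)
10: 4  (via 1)
12: 4  (via 11)
4: 6  (via 1)
7: 8  (via 11)
8: 8  (via 1)
3: 10  (via 7)
9: 12  (via 4)
6: 14  (via 3)
5: 17  (via 7)
Shortest route: 1 → 11 → 7 → 5 = 17 s.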